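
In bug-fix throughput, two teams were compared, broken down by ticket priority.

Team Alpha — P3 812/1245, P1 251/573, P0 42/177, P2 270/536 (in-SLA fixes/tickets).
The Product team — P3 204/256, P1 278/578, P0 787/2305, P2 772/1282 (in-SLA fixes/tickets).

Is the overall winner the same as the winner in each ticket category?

No

P3: Team Alpha 812/1245 = 65.2%, the Product team 204/256 = 79.7% → the Product team
P1: Team Alpha 251/573 = 43.8%, the Product team 278/578 = 48.1% → the Product team
P0: Team Alpha 42/177 = 23.7%, the Product team 787/2305 = 34.1% → the Product team
P2: Team Alpha 270/536 = 50.4%, the Product team 772/1282 = 60.2% → the Product team
Overall: Team Alpha 1375/2531 = 54.3%, the Product team 2041/4421 = 46.2% → Team Alpha
The Product team wins each ticket group but Team Alpha wins overall — the comparison reverses. The Product team's tickets skew toward P0, which has a lower base rate.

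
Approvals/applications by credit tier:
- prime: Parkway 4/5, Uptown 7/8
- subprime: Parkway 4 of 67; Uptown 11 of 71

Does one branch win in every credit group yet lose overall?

Prime: Parkway 4/5 = 80.0%, Uptown 7/8 = 87.5% → Uptown
Subprime: Parkway 4/67 = 6.0%, Uptown 11/71 = 15.5% → Uptown
Overall: Parkway 8/72 = 11.1%, Uptown 18/79 = 22.8% → Uptown
Uptown wins overall and in every credit group — no reversal.

No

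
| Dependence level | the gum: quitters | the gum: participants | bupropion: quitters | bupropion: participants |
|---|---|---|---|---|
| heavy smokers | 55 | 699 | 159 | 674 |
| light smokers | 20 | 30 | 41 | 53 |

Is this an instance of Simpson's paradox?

Heavy smokers: the gum 55/699 = 7.9%, bupropion 159/674 = 23.6% → bupropion
Light smokers: the gum 20/30 = 66.7%, bupropion 41/53 = 77.4% → bupropion
Overall: the gum 75/729 = 10.3%, bupropion 200/727 = 27.5% → bupropion
Bupropion wins overall and in every dependence group — no reversal.

No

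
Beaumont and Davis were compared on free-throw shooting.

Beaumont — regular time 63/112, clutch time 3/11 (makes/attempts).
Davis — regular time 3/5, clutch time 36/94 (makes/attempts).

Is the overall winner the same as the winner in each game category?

Regular time: Beaumont 63/112 = 56.2%, Davis 3/5 = 60.0% → Davis
Clutch time: Beaumont 3/11 = 27.3%, Davis 36/94 = 38.3% → Davis
Overall: Beaumont 66/123 = 53.7%, Davis 39/99 = 39.4% → Beaumont
Davis wins each game group but Beaumont wins overall — the comparison reverses. Davis's attempts skew toward clutch time, which has a lower base rate.

No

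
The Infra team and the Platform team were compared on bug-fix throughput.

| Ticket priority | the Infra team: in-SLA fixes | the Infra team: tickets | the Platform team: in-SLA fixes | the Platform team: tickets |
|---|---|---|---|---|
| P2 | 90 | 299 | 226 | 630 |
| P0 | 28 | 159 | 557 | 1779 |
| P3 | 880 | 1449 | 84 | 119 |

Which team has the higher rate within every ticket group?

the Platform team

P2: the Infra team 90/299 = 30.1%, the Platform team 226/630 = 35.9% → the Platform team
P0: the Infra team 28/159 = 17.6%, the Platform team 557/1779 = 31.3% → the Platform team
P3: the Infra team 880/1449 = 60.7%, the Platform team 84/119 = 70.6% → the Platform team
The Platform team has the higher rate in all 3 groups.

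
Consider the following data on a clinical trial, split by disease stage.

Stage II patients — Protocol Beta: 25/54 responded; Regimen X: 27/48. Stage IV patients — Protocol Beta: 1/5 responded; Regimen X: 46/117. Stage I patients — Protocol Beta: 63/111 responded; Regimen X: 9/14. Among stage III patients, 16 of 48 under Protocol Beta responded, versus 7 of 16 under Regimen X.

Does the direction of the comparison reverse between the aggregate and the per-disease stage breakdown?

Yes

Stage II: Protocol Beta 25/54 = 46.3%, Regimen X 27/48 = 56.2% → Regimen X
Stage IV: Protocol Beta 1/5 = 20.0%, Regimen X 46/117 = 39.3% → Regimen X
Stage I: Protocol Beta 63/111 = 56.8%, Regimen X 9/14 = 64.3% → Regimen X
Stage III: Protocol Beta 16/48 = 33.3%, Regimen X 7/16 = 43.8% → Regimen X
Overall: Protocol Beta 105/218 = 48.2%, Regimen X 89/195 = 45.6% → Protocol Beta
Regimen X wins each disease group but Protocol Beta wins overall — the comparison reverses. Regimen X's patients skew toward stage IV, which has a lower base rate.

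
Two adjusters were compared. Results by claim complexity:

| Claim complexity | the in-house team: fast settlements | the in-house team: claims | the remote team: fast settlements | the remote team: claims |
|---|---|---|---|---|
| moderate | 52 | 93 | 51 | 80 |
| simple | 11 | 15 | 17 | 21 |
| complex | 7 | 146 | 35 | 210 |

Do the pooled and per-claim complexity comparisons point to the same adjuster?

Yes

Moderate: the in-house team 52/93 = 55.9%, the remote team 51/80 = 63.8% → the remote team
Simple: the in-house team 11/15 = 73.3%, the remote team 17/21 = 81.0% → the remote team
Complex: the in-house team 7/146 = 4.8%, the remote team 35/210 = 16.7% → the remote team
Overall: the in-house team 70/254 = 27.6%, the remote team 103/311 = 33.1% → the remote team
The remote team wins overall and in every claim group — no reversal.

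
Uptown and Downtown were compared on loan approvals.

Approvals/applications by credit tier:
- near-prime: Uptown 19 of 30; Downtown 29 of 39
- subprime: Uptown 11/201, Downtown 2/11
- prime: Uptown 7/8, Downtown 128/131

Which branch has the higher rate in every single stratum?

Downtown

Near-prime: Uptown 19/30 = 63.3%, Downtown 29/39 = 74.4% → Downtown
Subprime: Uptown 11/201 = 5.5%, Downtown 2/11 = 18.2% → Downtown
Prime: Uptown 7/8 = 87.5%, Downtown 128/131 = 97.7% → Downtown
Downtown has the higher rate in all 3 groups.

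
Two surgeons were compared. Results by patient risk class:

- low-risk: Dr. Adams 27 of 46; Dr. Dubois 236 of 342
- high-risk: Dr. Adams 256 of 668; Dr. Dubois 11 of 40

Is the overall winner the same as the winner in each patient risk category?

Low-risk: Dr. Adams 27/46 = 58.7%, Dr. Dubois 236/342 = 69.0% → Dr. Dubois
High-risk: Dr. Adams 256/668 = 38.3%, Dr. Dubois 11/40 = 27.5% → Dr. Adams
Overall: Dr. Adams 283/714 = 39.6%, Dr. Dubois 247/382 = 64.7% → Dr. Dubois
Neither sweeps: Dr. Adams wins 1 of 2 groups, Dr. Dubois wins 1. Dr. Dubois wins overall but not every group — no Simpson reversal.

No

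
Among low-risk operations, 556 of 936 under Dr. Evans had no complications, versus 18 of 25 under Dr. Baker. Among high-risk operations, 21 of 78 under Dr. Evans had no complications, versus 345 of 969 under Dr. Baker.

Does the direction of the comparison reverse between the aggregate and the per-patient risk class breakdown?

Low-risk: Dr. Evans 556/936 = 59.4%, Dr. Baker 18/25 = 72.0% → Dr. Baker
High-risk: Dr. Evans 21/78 = 26.9%, Dr. Baker 345/969 = 35.6% → Dr. Baker
Overall: Dr. Evans 577/1014 = 56.9%, Dr. Baker 363/994 = 36.5% → Dr. Evans
Dr. Baker wins each patient risk group but Dr. Evans wins overall — the comparison reverses. Dr. Baker's operations skew toward high-risk, which has a lower base rate.

Yes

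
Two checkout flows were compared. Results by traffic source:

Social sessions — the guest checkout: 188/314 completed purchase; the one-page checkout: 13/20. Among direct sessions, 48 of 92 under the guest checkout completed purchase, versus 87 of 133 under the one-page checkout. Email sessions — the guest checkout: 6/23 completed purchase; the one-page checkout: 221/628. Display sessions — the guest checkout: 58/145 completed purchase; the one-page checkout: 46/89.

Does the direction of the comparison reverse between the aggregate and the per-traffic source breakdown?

Social: the guest checkout 188/314 = 59.9%, the one-page checkout 13/20 = 65.0% → the one-page checkout
Direct: the guest checkout 48/92 = 52.2%, the one-page checkout 87/133 = 65.4% → the one-page checkout
Email: the guest checkout 6/23 = 26.1%, the one-page checkout 221/628 = 35.2% → the one-page checkout
Display: the guest checkout 58/145 = 40.0%, the one-page checkout 46/89 = 51.7% → the one-page checkout
Overall: the guest checkout 300/574 = 52.3%, the one-page checkout 367/870 = 42.2% → the guest checkout
The one-page checkout wins each traffic group but the guest checkout wins overall — the comparison reverses. The one-page checkout's sessions skew toward email, which has a lower base rate.

Yes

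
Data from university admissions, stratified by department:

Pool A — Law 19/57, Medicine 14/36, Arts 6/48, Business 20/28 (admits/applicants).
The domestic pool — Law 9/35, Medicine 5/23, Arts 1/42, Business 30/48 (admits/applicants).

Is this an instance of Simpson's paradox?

Law: Pool A 19/57 = 33.3%, the domestic pool 9/35 = 25.7% → Pool A
Medicine: Pool A 14/36 = 38.9%, the domestic pool 5/23 = 21.7% → Pool A
Arts: Pool A 6/48 = 12.5%, the domestic pool 1/42 = 2.4% → Pool A
Business: Pool A 20/28 = 71.4%, the domestic pool 30/48 = 62.5% → Pool A
Overall: Pool A 59/169 = 34.9%, the domestic pool 45/148 = 30.4% → Pool A
Pool A wins overall and in every department group — no reversal.

No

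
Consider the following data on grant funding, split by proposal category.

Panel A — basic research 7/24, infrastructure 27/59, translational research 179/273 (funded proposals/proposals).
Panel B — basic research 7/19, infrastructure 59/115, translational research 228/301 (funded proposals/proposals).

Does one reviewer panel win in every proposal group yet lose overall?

No

Basic research: Panel A 7/24 = 29.2%, Panel B 7/19 = 36.8% → Panel B
Infrastructure: Panel A 27/59 = 45.8%, Panel B 59/115 = 51.3% → Panel B
Translational research: Panel A 179/273 = 65.6%, Panel B 228/301 = 75.7% → Panel B
Overall: Panel A 213/356 = 59.8%, Panel B 294/435 = 67.6% → Panel B
Panel B wins overall and in every proposal group — no reversal.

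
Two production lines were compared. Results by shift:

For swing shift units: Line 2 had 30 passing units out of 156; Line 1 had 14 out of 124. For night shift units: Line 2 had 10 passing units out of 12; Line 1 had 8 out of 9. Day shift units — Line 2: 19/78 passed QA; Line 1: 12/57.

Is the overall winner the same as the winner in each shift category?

No

Swing shift: Line 2 30/156 = 19.2%, Line 1 14/124 = 11.3% → Line 2
Night shift: Line 2 10/12 = 83.3%, Line 1 8/9 = 88.9% → Line 1
Day shift: Line 2 19/78 = 24.4%, Line 1 12/57 = 21.1% → Line 2
Overall: Line 2 59/246 = 24.0%, Line 1 34/190 = 17.9% → Line 2
Neither sweeps: Line 2 wins 2 of 3 groups, Line 1 wins 1. Line 2 wins overall but not every group — no Simpson reversal.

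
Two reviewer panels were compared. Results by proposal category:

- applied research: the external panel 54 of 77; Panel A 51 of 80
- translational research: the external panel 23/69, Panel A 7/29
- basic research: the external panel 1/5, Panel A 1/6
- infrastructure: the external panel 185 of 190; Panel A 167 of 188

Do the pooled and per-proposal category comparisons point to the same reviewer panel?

Applied research: the external panel 54/77 = 70.1%, Panel A 51/80 = 63.8% → the external panel
Translational research: the external panel 23/69 = 33.3%, Panel A 7/29 = 24.1% → the external panel
Basic research: the external panel 1/5 = 20.0%, Panel A 1/6 = 16.7% → the external panel
Infrastructure: the external panel 185/190 = 97.4%, Panel A 167/188 = 88.8% → the external panel
Overall: the external panel 263/341 = 77.1%, Panel A 226/303 = 74.6% → the external panel
The external panel wins overall and in every proposal group — no reversal.

Yes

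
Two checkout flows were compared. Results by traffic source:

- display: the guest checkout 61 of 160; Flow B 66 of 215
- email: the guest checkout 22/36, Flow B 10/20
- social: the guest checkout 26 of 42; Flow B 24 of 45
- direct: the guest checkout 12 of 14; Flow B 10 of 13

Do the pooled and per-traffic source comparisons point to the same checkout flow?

Display: the guest checkout 61/160 = 38.1%, Flow B 66/215 = 30.7% → the guest checkout
Email: the guest checkout 22/36 = 61.1%, Flow B 10/20 = 50.0% → the guest checkout
Social: the guest checkout 26/42 = 61.9%, Flow B 24/45 = 53.3% → the guest checkout
Direct: the guest checkout 12/14 = 85.7%, Flow B 10/13 = 76.9% → the guest checkout
Overall: the guest checkout 121/252 = 48.0%, Flow B 110/293 = 37.5% → the guest checkout
The guest checkout wins overall and in every traffic group — no reversal.

Yes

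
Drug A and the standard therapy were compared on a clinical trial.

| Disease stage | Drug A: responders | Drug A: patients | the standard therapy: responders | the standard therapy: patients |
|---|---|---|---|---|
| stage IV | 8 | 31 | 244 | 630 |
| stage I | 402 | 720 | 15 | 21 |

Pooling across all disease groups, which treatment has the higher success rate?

Stage IV: Drug A 8/31 = 25.8%, the standard therapy 244/630 = 38.7% → the standard therapy
Stage I: Drug A 402/720 = 55.8%, the standard therapy 15/21 = 71.4% → the standard therapy
Overall: Drug A 410/751 = 54.6%, the standard therapy 259/651 = 39.8% → Drug A
(The standard therapy wins every disease group but Drug A wins overall — the standard therapy's patients skew toward the low-rate stage IV group.)

Drug A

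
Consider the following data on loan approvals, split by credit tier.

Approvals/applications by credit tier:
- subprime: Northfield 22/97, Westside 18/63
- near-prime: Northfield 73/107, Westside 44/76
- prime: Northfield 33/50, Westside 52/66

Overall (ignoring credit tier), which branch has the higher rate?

Westside

Subprime: Northfield 22/97 = 22.7%, Westside 18/63 = 28.6% → Westside
Near-prime: Northfield 73/107 = 68.2%, Westside 44/76 = 57.9% → Northfield
Prime: Northfield 33/50 = 66.0%, Westside 52/66 = 78.8% → Westside
Overall: Northfield 128/254 = 50.4%, Westside 114/205 = 55.6% → Westside
(Neither sweeps every credit group, but Westside has the higher pooled rate.)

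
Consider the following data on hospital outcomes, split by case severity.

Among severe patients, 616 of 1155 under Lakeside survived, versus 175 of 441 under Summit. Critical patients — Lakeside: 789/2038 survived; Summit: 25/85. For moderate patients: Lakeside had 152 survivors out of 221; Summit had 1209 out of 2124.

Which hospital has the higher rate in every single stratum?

Lakeside

Severe: Lakeside 616/1155 = 53.3%, Summit 175/441 = 39.7% → Lakeside
Critical: Lakeside 789/2038 = 38.7%, Summit 25/85 = 29.4% → Lakeside
Moderate: Lakeside 152/221 = 68.8%, Summit 1209/2124 = 56.9% → Lakeside
Lakeside has the higher rate in all 3 groups.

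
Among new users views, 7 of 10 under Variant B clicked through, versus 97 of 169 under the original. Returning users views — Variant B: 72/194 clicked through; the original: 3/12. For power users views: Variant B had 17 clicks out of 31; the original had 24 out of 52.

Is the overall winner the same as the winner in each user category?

New users: Variant B 7/10 = 70.0%, the original 97/169 = 57.4% → Variant B
Returning users: Variant B 72/194 = 37.1%, the original 3/12 = 25.0% → Variant B
Power users: Variant B 17/31 = 54.8%, the original 24/52 = 46.2% → Variant B
Overall: Variant B 96/235 = 40.9%, the original 124/233 = 53.2% → the original
Variant B wins each user group but the original wins overall — the comparison reverses. Variant B's views skew toward returning users, which has a lower base rate.

No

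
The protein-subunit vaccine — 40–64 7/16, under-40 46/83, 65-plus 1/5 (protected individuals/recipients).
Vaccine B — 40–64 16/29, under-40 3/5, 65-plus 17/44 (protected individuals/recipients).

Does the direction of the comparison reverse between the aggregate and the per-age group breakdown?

Yes

40–64: the protein-subunit vaccine 7/16 = 43.8%, Vaccine B 16/29 = 55.2% → Vaccine B
Under-40: the protein-subunit vaccine 46/83 = 55.4%, Vaccine B 3/5 = 60.0% → Vaccine B
65-plus: the protein-subunit vaccine 1/5 = 20.0%, Vaccine B 17/44 = 38.6% → Vaccine B
Overall: the protein-subunit vaccine 54/104 = 51.9%, Vaccine B 36/78 = 46.2% → the protein-subunit vaccine
Vaccine B wins each age group but the protein-subunit vaccine wins overall — the comparison reverses. Vaccine B's recipients skew toward 65-plus, which has a lower base rate.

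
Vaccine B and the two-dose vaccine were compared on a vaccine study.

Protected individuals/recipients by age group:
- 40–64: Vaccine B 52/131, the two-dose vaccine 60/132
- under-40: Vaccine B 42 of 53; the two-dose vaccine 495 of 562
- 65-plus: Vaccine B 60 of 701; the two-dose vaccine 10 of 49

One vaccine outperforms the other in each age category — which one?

40–64: Vaccine B 52/131 = 39.7%, the two-dose vaccine 60/132 = 45.5% → the two-dose vaccine
Under-40: Vaccine B 42/53 = 79.2%, the two-dose vaccine 495/562 = 88.1% → the two-dose vaccine
65-plus: Vaccine B 60/701 = 8.6%, the two-dose vaccine 10/49 = 20.4% → the two-dose vaccine
The two-dose vaccine has the higher rate in all 3 groups.

the two-dose vaccine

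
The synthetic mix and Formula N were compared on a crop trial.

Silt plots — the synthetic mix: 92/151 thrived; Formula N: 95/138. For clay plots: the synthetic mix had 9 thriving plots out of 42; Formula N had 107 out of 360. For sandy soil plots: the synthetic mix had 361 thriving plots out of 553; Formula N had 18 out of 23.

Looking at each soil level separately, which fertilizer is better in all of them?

Silt: the synthetic mix 92/151 = 60.9%, Formula N 95/138 = 68.8% → Formula N
Clay: the synthetic mix 9/42 = 21.4%, Formula N 107/360 = 29.7% → Formula N
Sandy soil: the synthetic mix 361/553 = 65.3%, Formula N 18/23 = 78.3% → Formula N
Formula N has the higher rate in all 3 groups.

Formula N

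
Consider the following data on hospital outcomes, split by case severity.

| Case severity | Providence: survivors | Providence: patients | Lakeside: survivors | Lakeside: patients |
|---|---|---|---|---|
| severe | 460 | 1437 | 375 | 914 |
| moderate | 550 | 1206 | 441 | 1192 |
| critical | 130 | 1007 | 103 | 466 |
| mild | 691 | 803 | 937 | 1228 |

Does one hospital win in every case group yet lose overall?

No

Severe: Providence 460/1437 = 32.0%, Lakeside 375/914 = 41.0% → Lakeside
Moderate: Providence 550/1206 = 45.6%, Lakeside 441/1192 = 37.0% → Providence
Critical: Providence 130/1007 = 12.9%, Lakeside 103/466 = 22.1% → Lakeside
Mild: Providence 691/803 = 86.1%, Lakeside 937/1228 = 76.3% → Providence
Overall: Providence 1831/4453 = 41.1%, Lakeside 1856/3800 = 48.8% → Lakeside
Neither sweeps: Providence wins 2 of 4 groups, Lakeside wins 2. Lakeside wins overall but not every group — no Simpson reversal.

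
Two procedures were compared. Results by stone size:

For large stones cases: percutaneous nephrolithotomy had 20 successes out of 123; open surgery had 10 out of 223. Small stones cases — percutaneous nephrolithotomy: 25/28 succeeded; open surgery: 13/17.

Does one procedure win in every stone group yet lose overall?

Large stones: percutaneous nephrolithotomy 20/123 = 16.3%, open surgery 10/223 = 4.5% → percutaneous nephrolithotomy
Small stones: percutaneous nephrolithotomy 25/28 = 89.3%, open surgery 13/17 = 76.5% → percutaneous nephrolithotomy
Overall: percutaneous nephrolithotomy 45/151 = 29.8%, open surgery 23/240 = 9.6% → percutaneous nephrolithotomy
Percutaneous nephrolithotomy wins overall and in every stone group — no reversal.

No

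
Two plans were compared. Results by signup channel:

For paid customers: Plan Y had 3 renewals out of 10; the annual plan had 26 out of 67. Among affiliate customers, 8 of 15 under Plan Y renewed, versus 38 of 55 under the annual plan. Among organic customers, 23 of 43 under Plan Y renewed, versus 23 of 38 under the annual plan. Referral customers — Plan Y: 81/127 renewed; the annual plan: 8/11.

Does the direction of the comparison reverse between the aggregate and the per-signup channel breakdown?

Paid: Plan Y 3/10 = 30.0%, the annual plan 26/67 = 38.8% → the annual plan
Affiliate: Plan Y 8/15 = 53.3%, the annual plan 38/55 = 69.1% → the annual plan
Organic: Plan Y 23/43 = 53.5%, the annual plan 23/38 = 60.5% → the annual plan
Referral: Plan Y 81/127 = 63.8%, the annual plan 8/11 = 72.7% → the annual plan
Overall: Plan Y 115/195 = 59.0%, the annual plan 95/171 = 55.6% → Plan Y
The annual plan wins each signup group but Plan Y wins overall — the comparison reverses. The annual plan's customers skew toward paid, which has a lower base rate.

Yes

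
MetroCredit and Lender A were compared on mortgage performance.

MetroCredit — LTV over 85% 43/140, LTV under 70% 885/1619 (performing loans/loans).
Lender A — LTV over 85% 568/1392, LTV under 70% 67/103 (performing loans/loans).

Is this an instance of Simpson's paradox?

LTV over 85%: MetroCredit 43/140 = 30.7%, Lender A 568/1392 = 40.8% → Lender A
LTV under 70%: MetroCredit 885/1619 = 54.7%, Lender A 67/103 = 65.0% → Lender A
Overall: MetroCredit 928/1759 = 52.8%, Lender A 635/1495 = 42.5% → MetroCredit
Lender A wins each loan-to-value group but MetroCredit wins overall — the comparison reverses. Lender A's loans skew toward LTV over 85%, which has a lower base rate.

Yes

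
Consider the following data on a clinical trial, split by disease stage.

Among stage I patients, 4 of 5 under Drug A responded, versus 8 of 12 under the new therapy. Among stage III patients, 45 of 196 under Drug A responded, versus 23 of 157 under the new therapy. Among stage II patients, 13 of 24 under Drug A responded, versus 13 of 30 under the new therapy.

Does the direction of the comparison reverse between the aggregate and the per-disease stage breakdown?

No

Stage I: Drug A 4/5 = 80.0%, the new therapy 8/12 = 66.7% → Drug A
Stage III: Drug A 45/196 = 23.0%, the new therapy 23/157 = 14.6% → Drug A
Stage II: Drug A 13/24 = 54.2%, the new therapy 13/30 = 43.3% → Drug A
Overall: Drug A 62/225 = 27.6%, the new therapy 44/199 = 22.1% → Drug A
Drug A wins overall and in every disease group — no reversal.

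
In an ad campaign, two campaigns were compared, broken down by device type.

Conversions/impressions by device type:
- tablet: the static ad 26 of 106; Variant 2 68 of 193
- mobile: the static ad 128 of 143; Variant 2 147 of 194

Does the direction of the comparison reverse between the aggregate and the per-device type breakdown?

Tablet: the static ad 26/106 = 24.5%, Variant 2 68/193 = 35.2% → Variant 2
Mobile: the static ad 128/143 = 89.5%, Variant 2 147/194 = 75.8% → the static ad
Overall: the static ad 154/249 = 61.8%, Variant 2 215/387 = 55.6% → the static ad
Neither sweeps: the static ad wins 1 of 2 groups, Variant 2 wins 1. The static ad wins overall but not every group — no Simpson reversal.

No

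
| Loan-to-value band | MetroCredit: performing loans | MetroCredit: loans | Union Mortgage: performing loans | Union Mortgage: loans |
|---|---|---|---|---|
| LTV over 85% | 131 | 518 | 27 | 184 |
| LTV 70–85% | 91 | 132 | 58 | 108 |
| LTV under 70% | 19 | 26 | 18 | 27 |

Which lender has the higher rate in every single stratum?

LTV over 85%: MetroCredit 131/518 = 25.3%, Union Mortgage 27/184 = 14.7% → MetroCredit
LTV 70–85%: MetroCredit 91/132 = 68.9%, Union Mortgage 58/108 = 53.7% → MetroCredit
LTV under 70%: MetroCredit 19/26 = 73.1%, Union Mortgage 18/27 = 66.7% → MetroCredit
MetroCredit has the higher rate in all 3 groups.

MetroCredit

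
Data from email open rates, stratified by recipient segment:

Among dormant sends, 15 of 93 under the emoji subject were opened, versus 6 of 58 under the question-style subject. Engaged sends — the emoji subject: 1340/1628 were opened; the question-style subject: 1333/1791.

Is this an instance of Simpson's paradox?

Dormant: the emoji subject 15/93 = 16.1%, the question-style subject 6/58 = 10.3% → the emoji subject
Engaged: the emoji subject 1340/1628 = 82.3%, the question-style subject 1333/1791 = 74.4% → the emoji subject
Overall: the emoji subject 1355/1721 = 78.7%, the question-style subject 1339/1849 = 72.4% → the emoji subject
The emoji subject wins overall and in every recipient group — no reversal.

No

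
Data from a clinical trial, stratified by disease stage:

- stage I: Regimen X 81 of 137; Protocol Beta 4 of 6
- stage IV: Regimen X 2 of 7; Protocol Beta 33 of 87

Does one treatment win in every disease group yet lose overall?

Yes

Stage I: Regimen X 81/137 = 59.1%, Protocol Beta 4/6 = 66.7% → Protocol Beta
Stage IV: Regimen X 2/7 = 28.6%, Protocol Beta 33/87 = 37.9% → Protocol Beta
Overall: Regimen X 83/144 = 57.6%, Protocol Beta 37/93 = 39.8% → Regimen X
Protocol Beta wins each disease group but Regimen X wins overall — the comparison reverses. Protocol Beta's patients skew toward stage IV, which has a lower base rate.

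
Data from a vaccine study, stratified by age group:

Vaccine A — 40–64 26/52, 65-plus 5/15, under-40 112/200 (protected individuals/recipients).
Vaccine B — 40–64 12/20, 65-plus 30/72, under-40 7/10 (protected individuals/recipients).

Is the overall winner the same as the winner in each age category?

No

40–64: Vaccine A 26/52 = 50.0%, Vaccine B 12/20 = 60.0% → Vaccine B
65-plus: Vaccine A 5/15 = 33.3%, Vaccine B 30/72 = 41.7% → Vaccine B
Under-40: Vaccine A 112/200 = 56.0%, Vaccine B 7/10 = 70.0% → Vaccine B
Overall: Vaccine A 143/267 = 53.6%, Vaccine B 49/102 = 48.0% → Vaccine A
Vaccine B wins each age group but Vaccine A wins overall — the comparison reverses. Vaccine B's recipients skew toward 65-plus, which has a lower base rate.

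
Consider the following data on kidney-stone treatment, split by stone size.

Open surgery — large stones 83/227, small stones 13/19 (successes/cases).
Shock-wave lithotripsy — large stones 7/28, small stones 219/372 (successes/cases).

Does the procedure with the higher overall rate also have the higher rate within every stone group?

No

Large stones: open surgery 83/227 = 36.6%, shock-wave lithotripsy 7/28 = 25.0% → open surgery
Small stones: open surgery 13/19 = 68.4%, shock-wave lithotripsy 219/372 = 58.9% → open surgery
Overall: open surgery 96/246 = 39.0%, shock-wave lithotripsy 226/400 = 56.5% → shock-wave lithotripsy
Open surgery wins each stone group but shock-wave lithotripsy wins overall — the comparison reverses. Open surgery's cases skew toward large stones, which has a lower base rate.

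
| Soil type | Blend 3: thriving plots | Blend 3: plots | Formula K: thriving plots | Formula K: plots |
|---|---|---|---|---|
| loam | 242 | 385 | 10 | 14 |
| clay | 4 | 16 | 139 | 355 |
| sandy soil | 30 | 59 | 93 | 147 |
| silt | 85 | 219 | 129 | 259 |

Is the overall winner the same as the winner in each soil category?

No

Loam: Blend 3 242/385 = 62.9%, Formula K 10/14 = 71.4% → Formula K
Clay: Blend 3 4/16 = 25.0%, Formula K 139/355 = 39.2% → Formula K
Sandy soil: Blend 3 30/59 = 50.8%, Formula K 93/147 = 63.3% → Formula K
Silt: Blend 3 85/219 = 38.8%, Formula K 129/259 = 49.8% → Formula K
Overall: Blend 3 361/679 = 53.2%, Formula K 371/775 = 47.9% → Blend 3
Formula K wins each soil group but Blend 3 wins overall — the comparison reverses. Formula K's plots skew toward clay, which has a lower base rate.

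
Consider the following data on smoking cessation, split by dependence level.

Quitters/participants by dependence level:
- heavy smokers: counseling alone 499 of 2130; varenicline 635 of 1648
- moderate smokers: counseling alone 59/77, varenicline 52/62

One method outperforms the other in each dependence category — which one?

Heavy smokers: counseling alone 499/2130 = 23.4%, varenicline 635/1648 = 38.5% → varenicline
Moderate smokers: counseling alone 59/77 = 76.6%, varenicline 52/62 = 83.9% → varenicline
Varenicline has the higher rate in both groups.

varenicline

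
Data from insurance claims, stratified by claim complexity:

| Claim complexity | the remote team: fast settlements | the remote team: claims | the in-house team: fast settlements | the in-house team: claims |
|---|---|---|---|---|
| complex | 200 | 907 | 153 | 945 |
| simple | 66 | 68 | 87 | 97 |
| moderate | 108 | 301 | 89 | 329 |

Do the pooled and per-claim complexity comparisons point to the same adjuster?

Yes

Complex: the remote team 200/907 = 22.1%, the in-house team 153/945 = 16.2% → the remote team
Simple: the remote team 66/68 = 97.1%, the in-house team 87/97 = 89.7% → the remote team
Moderate: the remote team 108/301 = 35.9%, the in-house team 89/329 = 27.1% → the remote team
Overall: the remote team 374/1276 = 29.3%, the in-house team 329/1371 = 24.0% → the remote team
The remote team wins overall and in every claim group — no reversal.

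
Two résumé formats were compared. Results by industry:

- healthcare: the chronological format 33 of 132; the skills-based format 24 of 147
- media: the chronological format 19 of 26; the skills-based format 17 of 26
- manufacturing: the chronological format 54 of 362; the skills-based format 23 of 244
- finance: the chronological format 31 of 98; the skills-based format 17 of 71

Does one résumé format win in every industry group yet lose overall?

Healthcare: the chronological format 33/132 = 25.0%, the skills-based format 24/147 = 16.3% → the chronological format
Media: the chronological format 19/26 = 73.1%, the skills-based format 17/26 = 65.4% → the chronological format
Manufacturing: the chronological format 54/362 = 14.9%, the skills-based format 23/244 = 9.4% → the chronological format
Finance: the chronological format 31/98 = 31.6%, the skills-based format 17/71 = 23.9% → the chronological format
Overall: the chronological format 137/618 = 22.2%, the skills-based format 81/488 = 16.6% → the chronological format
The chronological format wins overall and in every industry group — no reversal.

No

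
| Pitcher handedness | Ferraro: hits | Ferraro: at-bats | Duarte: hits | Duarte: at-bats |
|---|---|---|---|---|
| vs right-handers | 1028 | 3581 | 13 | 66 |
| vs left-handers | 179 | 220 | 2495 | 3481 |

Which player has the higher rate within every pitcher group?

Vs right-handers: Ferraro 1028/3581 = 28.7%, Duarte 13/66 = 19.7% → Ferraro
Vs left-handers: Ferraro 179/220 = 81.4%, Duarte 2495/3481 = 71.7% → Ferraro
Ferraro has the higher rate in both groups.

Ferraro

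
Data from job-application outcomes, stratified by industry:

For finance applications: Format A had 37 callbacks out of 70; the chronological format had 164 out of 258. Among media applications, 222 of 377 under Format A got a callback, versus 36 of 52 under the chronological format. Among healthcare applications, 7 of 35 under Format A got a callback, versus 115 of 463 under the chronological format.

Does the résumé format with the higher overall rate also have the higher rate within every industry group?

No

Finance: Format A 37/70 = 52.9%, the chronological format 164/258 = 63.6% → the chronological format
Media: Format A 222/377 = 58.9%, the chronological format 36/52 = 69.2% → the chronological format
Healthcare: Format A 7/35 = 20.0%, the chronological format 115/463 = 24.8% → the chronological format
Overall: Format A 266/482 = 55.2%, the chronological format 315/773 = 40.8% → Format A
The chronological format wins each industry group but Format A wins overall — the comparison reverses. The chronological format's applications skew toward healthcare, which has a lower base rate.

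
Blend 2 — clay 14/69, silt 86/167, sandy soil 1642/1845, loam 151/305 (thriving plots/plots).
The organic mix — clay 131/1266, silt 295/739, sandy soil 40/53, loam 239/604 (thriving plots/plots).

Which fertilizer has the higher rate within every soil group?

Blend 2

Clay: Blend 2 14/69 = 20.3%, the organic mix 131/1266 = 10.3% → Blend 2
Silt: Blend 2 86/167 = 51.5%, the organic mix 295/739 = 39.9% → Blend 2
Sandy soil: Blend 2 1642/1845 = 89.0%, the organic mix 40/53 = 75.5% → Blend 2
Loam: Blend 2 151/305 = 49.5%, the organic mix 239/604 = 39.6% → Blend 2
Blend 2 has the higher rate in all 4 groups.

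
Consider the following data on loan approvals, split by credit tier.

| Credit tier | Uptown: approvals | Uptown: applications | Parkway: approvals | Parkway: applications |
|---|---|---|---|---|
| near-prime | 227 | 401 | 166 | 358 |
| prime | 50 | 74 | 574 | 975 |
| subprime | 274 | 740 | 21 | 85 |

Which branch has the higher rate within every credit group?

Uptown

Near-prime: Uptown 227/401 = 56.6%, Parkway 166/358 = 46.4% → Uptown
Prime: Uptown 50/74 = 67.6%, Parkway 574/975 = 58.9% → Uptown
Subprime: Uptown 274/740 = 37.0%, Parkway 21/85 = 24.7% → Uptown
Uptown has the higher rate in all 3 groups.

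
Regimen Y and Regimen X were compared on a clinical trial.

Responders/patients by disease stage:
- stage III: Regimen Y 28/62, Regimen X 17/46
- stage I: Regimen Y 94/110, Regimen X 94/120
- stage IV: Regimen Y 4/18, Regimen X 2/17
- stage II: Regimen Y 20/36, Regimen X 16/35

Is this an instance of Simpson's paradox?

No

Stage III: Regimen Y 28/62 = 45.2%, Regimen X 17/46 = 37.0% → Regimen Y
Stage I: Regimen Y 94/110 = 85.5%, Regimen X 94/120 = 78.3% → Regimen Y
Stage IV: Regimen Y 4/18 = 22.2%, Regimen X 2/17 = 11.8% → Regimen Y
Stage II: Regimen Y 20/36 = 55.6%, Regimen X 16/35 = 45.7% → Regimen Y
Overall: Regimen Y 146/226 = 64.6%, Regimen X 129/218 = 59.2% → Regimen Y
Regimen Y wins overall and in every disease group — no reversal.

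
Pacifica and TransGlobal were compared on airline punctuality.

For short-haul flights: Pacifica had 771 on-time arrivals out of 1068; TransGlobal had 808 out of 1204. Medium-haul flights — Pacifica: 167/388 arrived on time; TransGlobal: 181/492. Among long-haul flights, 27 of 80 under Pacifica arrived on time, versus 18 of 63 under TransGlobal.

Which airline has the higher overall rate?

Pacifica

Short-haul: Pacifica 771/1068 = 72.2%, TransGlobal 808/1204 = 67.1% → Pacifica
Medium-haul: Pacifica 167/388 = 43.0%, TransGlobal 181/492 = 36.8% → Pacifica
Long-haul: Pacifica 27/80 = 33.8%, TransGlobal 18/63 = 28.6% → Pacifica
Overall: Pacifica 965/1536 = 62.8%, TransGlobal 1007/1759 = 57.2% → Pacifica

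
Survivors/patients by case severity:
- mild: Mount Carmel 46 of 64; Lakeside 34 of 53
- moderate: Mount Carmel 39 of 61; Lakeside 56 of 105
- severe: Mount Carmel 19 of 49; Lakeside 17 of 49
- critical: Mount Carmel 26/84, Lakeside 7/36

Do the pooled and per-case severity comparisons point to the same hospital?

Mild: Mount Carmel 46/64 = 71.9%, Lakeside 34/53 = 64.2% → Mount Carmel
Moderate: Mount Carmel 39/61 = 63.9%, Lakeside 56/105 = 53.3% → Mount Carmel
Severe: Mount Carmel 19/49 = 38.8%, Lakeside 17/49 = 34.7% → Mount Carmel
Critical: Mount Carmel 26/84 = 31.0%, Lakeside 7/36 = 19.4% → Mount Carmel
Overall: Mount Carmel 130/258 = 50.4%, Lakeside 114/243 = 46.9% → Mount Carmel
Mount Carmel wins overall and in every case group — no reversal.

Yes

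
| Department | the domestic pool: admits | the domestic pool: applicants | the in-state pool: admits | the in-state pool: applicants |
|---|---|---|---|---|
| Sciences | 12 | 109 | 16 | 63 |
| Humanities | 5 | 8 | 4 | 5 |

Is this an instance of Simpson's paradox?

No

Sciences: the domestic pool 12/109 = 11.0%, the in-state pool 16/63 = 25.4% → the in-state pool
Humanities: the domestic pool 5/8 = 62.5%, the in-state pool 4/5 = 80.0% → the in-state pool
Overall: the domestic pool 17/117 = 14.5%, the in-state pool 20/68 = 29.4% → the in-state pool
The in-state pool wins overall and in every department group — no reversal.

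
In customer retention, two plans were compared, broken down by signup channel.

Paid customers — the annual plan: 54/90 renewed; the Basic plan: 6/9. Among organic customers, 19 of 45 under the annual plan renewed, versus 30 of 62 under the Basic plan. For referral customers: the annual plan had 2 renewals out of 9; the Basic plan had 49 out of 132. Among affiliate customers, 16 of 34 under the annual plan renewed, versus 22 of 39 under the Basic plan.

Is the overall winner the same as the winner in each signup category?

Paid: the annual plan 54/90 = 60.0%, the Basic plan 6/9 = 66.7% → the Basic plan
Organic: the annual plan 19/45 = 42.2%, the Basic plan 30/62 = 48.4% → the Basic plan
Referral: the annual plan 2/9 = 22.2%, the Basic plan 49/132 = 37.1% → the Basic plan
Affiliate: the annual plan 16/34 = 47.1%, the Basic plan 22/39 = 56.4% → the Basic plan
Overall: the annual plan 91/178 = 51.1%, the Basic plan 107/242 = 44.2% → the annual plan
The Basic plan wins each signup group but the annual plan wins overall — the comparison reverses. The Basic plan's customers skew toward referral, which has a lower base rate.

No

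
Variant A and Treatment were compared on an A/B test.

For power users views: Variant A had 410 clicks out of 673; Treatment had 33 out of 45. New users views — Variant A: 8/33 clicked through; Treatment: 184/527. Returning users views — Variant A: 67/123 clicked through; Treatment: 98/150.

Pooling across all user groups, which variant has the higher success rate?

Variant A

Power users: Variant A 410/673 = 60.9%, Treatment 33/45 = 73.3% → Treatment
New users: Variant A 8/33 = 24.2%, Treatment 184/527 = 34.9% → Treatment
Returning users: Variant A 67/123 = 54.5%, Treatment 98/150 = 65.3% → Treatment
Overall: Variant A 485/829 = 58.5%, Treatment 315/722 = 43.6% → Variant A
(Treatment wins every user group but Variant A wins overall — Treatment's views skew toward the low-rate new users group.)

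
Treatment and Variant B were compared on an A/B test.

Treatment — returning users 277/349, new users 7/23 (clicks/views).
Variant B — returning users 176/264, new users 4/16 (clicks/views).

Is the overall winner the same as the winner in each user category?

Returning users: Treatment 277/349 = 79.4%, Variant B 176/264 = 66.7% → Treatment
New users: Treatment 7/23 = 30.4%, Variant B 4/16 = 25.0% → Treatment
Overall: Treatment 284/372 = 76.3%, Variant B 180/280 = 64.3% → Treatment
Treatment wins overall and in every user group — no reversal.

Yes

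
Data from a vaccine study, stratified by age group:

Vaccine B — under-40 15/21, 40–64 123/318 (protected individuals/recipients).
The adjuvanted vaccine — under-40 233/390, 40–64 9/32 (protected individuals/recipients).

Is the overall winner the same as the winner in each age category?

No

Under-40: Vaccine B 15/21 = 71.4%, the adjuvanted vaccine 233/390 = 59.7% → Vaccine B
40–64: Vaccine B 123/318 = 38.7%, the adjuvanted vaccine 9/32 = 28.1% → Vaccine B
Overall: Vaccine B 138/339 = 40.7%, the adjuvanted vaccine 242/422 = 57.3% → the adjuvanted vaccine
Vaccine B wins each age group but the adjuvanted vaccine wins overall — the comparison reverses. Vaccine B's recipients skew toward 40–64, which has a lower base rate.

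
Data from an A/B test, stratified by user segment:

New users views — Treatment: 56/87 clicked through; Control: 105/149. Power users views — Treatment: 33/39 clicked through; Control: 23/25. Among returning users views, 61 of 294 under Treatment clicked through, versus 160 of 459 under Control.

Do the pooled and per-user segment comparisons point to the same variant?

Yes

New users: Treatment 56/87 = 64.4%, Control 105/149 = 70.5% → Control
Power users: Treatment 33/39 = 84.6%, Control 23/25 = 92.0% → Control
Returning users: Treatment 61/294 = 20.7%, Control 160/459 = 34.9% → Control
Overall: Treatment 150/420 = 35.7%, Control 288/633 = 45.5% → Control
Control wins overall and in every user group — no reversal.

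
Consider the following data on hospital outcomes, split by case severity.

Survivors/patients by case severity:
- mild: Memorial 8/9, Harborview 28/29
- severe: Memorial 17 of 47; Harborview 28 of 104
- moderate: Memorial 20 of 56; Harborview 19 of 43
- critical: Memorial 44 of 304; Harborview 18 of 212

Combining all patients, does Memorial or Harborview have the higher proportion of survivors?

Mild: Memorial 8/9 = 88.9%, Harborview 28/29 = 96.6% → Harborview
Severe: Memorial 17/47 = 36.2%, Harborview 28/104 = 26.9% → Memorial
Moderate: Memorial 20/56 = 35.7%, Harborview 19/43 = 44.2% → Harborview
Critical: Memorial 44/304 = 14.5%, Harborview 18/212 = 8.5% → Memorial
Overall: Memorial 89/416 = 21.4%, Harborview 93/388 = 24.0% → Harborview
(Neither sweeps every case group, but Harborview has the higher pooled rate.)

Harborview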